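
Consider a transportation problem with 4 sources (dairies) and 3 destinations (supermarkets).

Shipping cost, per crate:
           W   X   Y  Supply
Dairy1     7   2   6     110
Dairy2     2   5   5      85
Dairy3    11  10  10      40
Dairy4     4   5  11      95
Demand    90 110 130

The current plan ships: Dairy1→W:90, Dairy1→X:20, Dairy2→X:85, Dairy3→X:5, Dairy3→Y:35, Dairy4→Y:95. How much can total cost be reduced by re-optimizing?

1090

Current plan cost = 90·7 + 20·2 + 85·5 + 5·10 + 35·10 + 95·11 = 2540.
Optimal plan:
  Dairy1 to X: 105 × 2 = 210
  Dairy1 to Y: 5 × 6 = 30
  Dairy2 to Y: 85 × 5 = 425
  Dairy3 to Y: 40 × 10 = 400
  Dairy4 to W: 90 × 4 = 360
  Dairy4 to X: 5 × 5 = 25
Optimal cost = 1450.
Saving = 2540 − 1450 = 1090.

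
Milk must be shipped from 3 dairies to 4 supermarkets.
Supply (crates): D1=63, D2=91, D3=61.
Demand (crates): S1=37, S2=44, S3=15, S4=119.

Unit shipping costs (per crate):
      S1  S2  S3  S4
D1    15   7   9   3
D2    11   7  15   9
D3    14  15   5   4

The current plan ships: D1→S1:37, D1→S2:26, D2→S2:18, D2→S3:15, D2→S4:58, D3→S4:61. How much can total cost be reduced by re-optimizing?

601

Current plan cost = 37·15 + 26·7 + 18·7 + 15·15 + 58·9 + 61·4 = 1854.
Optimal plan:
  D1 to S4: 63 crates
  D2 to S1: 37 crates
  D2 to S2: 44 crates
  D2 to S4: 10 crates
  D3 to S3: 15 crates
  D3 to S4: 46 crates
Optimal cost = 1253.
Saving = 1854 − 1253 = 601.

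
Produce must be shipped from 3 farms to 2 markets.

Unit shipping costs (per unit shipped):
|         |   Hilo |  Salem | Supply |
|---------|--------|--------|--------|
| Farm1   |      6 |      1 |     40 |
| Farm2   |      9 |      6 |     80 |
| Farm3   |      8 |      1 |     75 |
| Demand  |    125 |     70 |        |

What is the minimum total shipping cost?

Optimal allocation:
  Farm1->Hilo: 40 crates
  Farm2->Hilo: 80 crates
  Farm3->Hilo: 5 crates
  Farm3->Salem: 70 crates
Total cost = 1070.

1070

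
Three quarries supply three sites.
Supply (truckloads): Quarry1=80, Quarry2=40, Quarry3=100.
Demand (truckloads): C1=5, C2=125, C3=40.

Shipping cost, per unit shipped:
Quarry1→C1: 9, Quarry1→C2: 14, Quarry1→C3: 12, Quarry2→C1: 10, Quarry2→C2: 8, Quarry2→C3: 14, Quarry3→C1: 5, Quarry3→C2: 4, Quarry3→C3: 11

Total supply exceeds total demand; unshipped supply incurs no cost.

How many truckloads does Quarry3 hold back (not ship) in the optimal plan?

0

Minimum-cost shipments:
  Quarry1 to C3: 40 truckloads
  Quarry2 to C2: 30 truckloads
  Quarry3 to C1: 5 truckloads
  Quarry3 to C2: 95 truckloads
Total cost = 1125.
Quarry3 ships 100 of its 100, leaving 0.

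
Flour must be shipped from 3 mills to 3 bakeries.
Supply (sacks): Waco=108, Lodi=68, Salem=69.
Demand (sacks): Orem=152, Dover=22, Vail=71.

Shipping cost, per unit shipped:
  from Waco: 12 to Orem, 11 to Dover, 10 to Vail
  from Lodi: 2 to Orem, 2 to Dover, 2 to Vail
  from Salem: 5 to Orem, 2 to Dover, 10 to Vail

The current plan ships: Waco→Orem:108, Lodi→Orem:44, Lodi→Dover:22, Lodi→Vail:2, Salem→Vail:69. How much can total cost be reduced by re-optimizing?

Current plan cost = 108·12 + 44·2 + 22·2 + 2·2 + 69·10 = 2122.
Optimal plan:
  Waco to Orem: 37 × 12 = 444
  Waco to Vail: 71 × 10 = 710
  Lodi to Orem: 68 × 2 = 136
  Salem to Orem: 47 × 5 = 235
  Salem to Dover: 22 × 2 = 44
Optimal cost = 1569.
Saving = 2122 − 1569 = 553.

553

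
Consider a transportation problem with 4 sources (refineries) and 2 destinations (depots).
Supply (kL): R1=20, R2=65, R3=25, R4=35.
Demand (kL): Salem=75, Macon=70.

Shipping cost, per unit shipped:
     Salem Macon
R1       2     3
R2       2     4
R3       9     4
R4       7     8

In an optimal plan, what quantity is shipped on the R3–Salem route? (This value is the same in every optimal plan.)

The minimum-cost plan:
  R1→Salem: 10 × 2 = 20
  R1→Macon: 10 × 3 = 30
  R2→Salem: 65 × 2 = 130
  R3→Macon: 25 × 4 = 100
  R4→Macon: 35 × 8 = 280
Total cost = 560.
The route R3→Salem is not used.

0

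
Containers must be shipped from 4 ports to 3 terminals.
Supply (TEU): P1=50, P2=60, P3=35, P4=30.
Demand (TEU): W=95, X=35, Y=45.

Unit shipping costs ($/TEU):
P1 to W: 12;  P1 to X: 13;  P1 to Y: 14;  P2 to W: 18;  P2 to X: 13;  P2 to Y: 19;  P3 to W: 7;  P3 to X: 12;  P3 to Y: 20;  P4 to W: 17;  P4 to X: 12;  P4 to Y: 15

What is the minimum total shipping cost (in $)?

One minimum-cost allocation:
  P1→W: 50 × $12 = $600
  P2→W: 10 × $18 = $180
  P2→X: 35 × $13 = $455
  P2→Y: 15 × $19 = $285
  P3→W: 35 × $7 = $245
  P4→Y: 30 × $15 = $450
Total = 600 + 180 + 455 + 285 + 245 + 450 = $2215.
(Supply check: P1 ships 50; P2 ships 60; P3 ships 35; P4 ships 30.)

2215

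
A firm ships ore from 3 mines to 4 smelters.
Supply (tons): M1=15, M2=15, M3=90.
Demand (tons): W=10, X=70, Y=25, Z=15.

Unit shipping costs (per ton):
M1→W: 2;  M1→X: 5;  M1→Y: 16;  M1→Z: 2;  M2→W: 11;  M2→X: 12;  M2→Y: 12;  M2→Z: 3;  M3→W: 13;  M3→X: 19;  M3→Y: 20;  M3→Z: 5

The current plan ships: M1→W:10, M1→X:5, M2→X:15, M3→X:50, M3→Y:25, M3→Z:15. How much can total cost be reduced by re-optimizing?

45

Current plan cost = 10·2 + 5·5 + 15·12 + 50·19 + 25·20 + 15·5 = 1750.
Optimal plan:
  M1→X: 15 × 5 = 75
  M2→Y: 15 × 12 = 180
  M3→W: 10 × 13 = 130
  M3→X: 55 × 19 = 1045
  M3→Y: 10 × 20 = 200
  M3→Z: 15 × 5 = 75
Optimal cost = 1705.
Saving = 1750 − 1705 = 45.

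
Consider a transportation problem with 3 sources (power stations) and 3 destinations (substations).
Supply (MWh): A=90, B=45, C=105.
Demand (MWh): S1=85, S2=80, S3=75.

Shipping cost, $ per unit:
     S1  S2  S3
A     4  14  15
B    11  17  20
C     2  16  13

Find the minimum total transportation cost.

An optimal shipping plan:
  A->S2: 35 × $14 = $490
  A->S3: 55 × $15 = $825
  B->S2: 45 × $17 = $765
  C->S1: 85 × $2 = $170
  C->S3: 20 × $13 = $260
Total = 490 + 825 + 765 + 170 + 260 = $2510.

2510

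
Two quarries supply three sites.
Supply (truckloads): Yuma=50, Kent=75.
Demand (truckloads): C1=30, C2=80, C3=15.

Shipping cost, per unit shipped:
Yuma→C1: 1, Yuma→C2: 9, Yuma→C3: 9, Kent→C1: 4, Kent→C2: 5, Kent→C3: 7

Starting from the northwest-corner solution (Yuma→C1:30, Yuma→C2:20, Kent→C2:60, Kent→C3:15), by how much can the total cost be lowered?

30

Current plan cost = 30·1 + 20·9 + 60·5 + 15·7 = 615.
Optimal plan:
  Yuma to C1: 30 × 1 = 30
  Yuma to C2: 5 × 9 = 45
  Yuma to C3: 15 × 9 = 135
  Kent to C2: 75 × 5 = 375
Optimal cost = 585.
Saving = 615 − 585 = 30.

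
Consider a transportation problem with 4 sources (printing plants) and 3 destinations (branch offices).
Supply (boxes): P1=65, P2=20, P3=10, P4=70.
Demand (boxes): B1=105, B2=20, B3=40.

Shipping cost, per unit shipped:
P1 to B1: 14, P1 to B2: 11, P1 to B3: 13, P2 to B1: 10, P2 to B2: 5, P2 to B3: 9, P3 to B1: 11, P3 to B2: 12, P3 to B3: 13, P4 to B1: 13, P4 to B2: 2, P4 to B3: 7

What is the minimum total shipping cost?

Optimal allocation:
  P1 to B1: 65 × 14 = 910
  P2 to B1: 20 × 10 = 200
  P3 to B1: 10 × 11 = 110
  P4 to B1: 10 × 13 = 130
  P4 to B2: 20 × 2 = 40
  P4 to B3: 40 × 7 = 280
Total = 910 + 200 + 110 + 130 + 40 + 280 = 1670.
(Supply check: P1 ships 65; P2 ships 20; P3 ships 10; P4 ships 70.)

1670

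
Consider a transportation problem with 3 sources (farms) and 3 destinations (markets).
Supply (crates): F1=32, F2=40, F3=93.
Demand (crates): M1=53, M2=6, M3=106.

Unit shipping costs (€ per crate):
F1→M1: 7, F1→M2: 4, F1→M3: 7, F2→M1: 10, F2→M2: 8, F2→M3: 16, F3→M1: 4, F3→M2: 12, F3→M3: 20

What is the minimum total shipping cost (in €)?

A cheapest plan:
  F1–M3: 32 × €7 = €224
  F2–M3: 40 × €16 = €640
  F3–M1: 53 × €4 = €212
  F3–M2: 6 × €12 = €72
  F3–M3: 34 × €20 = €680
Total = 224 + 640 + 212 + 72 + 680 = €1828.
(Supply check: F1 ships 32; F2 ships 40; F3 ships 93.)

1828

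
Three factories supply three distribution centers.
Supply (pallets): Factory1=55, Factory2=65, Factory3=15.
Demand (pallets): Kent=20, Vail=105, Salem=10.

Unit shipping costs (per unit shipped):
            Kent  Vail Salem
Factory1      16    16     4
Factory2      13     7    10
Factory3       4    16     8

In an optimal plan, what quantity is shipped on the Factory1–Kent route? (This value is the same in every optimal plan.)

5

Optimal shipments:
  Factory1→Kent: 5 × 16 = 80
  Factory1→Vail: 40 × 16 = 640
  Factory1→Salem: 10 × 4 = 40
  Factory2→Vail: 65 × 7 = 455
  Factory3→Kent: 15 × 4 = 60
Total cost = 1275.
So Factory1→Kent carries 5 pallets.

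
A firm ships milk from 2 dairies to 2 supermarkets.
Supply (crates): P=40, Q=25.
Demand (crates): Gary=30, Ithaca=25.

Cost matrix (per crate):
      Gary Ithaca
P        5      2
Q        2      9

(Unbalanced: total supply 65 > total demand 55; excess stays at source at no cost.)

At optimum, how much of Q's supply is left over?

0

An optimal plan:
  P->Gary: 5 crates
  P->Ithaca: 25 crates
  Q->Gary: 25 crates
Total cost = 125.
Q ships 25 of its 25, leaving 0.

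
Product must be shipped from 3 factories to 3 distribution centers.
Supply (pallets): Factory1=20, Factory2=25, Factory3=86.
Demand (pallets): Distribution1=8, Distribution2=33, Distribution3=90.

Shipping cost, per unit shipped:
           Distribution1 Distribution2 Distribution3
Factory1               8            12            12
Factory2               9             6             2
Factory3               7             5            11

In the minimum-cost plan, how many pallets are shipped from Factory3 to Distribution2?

33

Solving gives:
  Factory1 to Distribution3: 20 × 12 = 240
  Factory2 to Distribution3: 25 × 2 = 50
  Factory3 to Distribution1: 8 × 7 = 56
  Factory3 to Distribution2: 33 × 5 = 165
  Factory3 to Distribution3: 45 × 11 = 495
Total cost = 1006.
So Factory3→Distribution2 carries 33 pallets.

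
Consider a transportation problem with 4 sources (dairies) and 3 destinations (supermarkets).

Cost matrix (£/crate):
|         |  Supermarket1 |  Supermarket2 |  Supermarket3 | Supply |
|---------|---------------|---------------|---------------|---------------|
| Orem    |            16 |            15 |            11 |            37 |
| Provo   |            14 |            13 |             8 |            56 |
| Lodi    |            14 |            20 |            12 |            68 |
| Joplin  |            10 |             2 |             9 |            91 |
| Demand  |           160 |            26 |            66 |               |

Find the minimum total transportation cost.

2644

One minimum-cost allocation:
  Orem->Supermarket1: 27 × £16 = £432
  Orem->Supermarket3: 10 × £11 = £110
  Provo->Supermarket3: 56 × £8 = £448
  Lodi->Supermarket1: 68 × £14 = £952
  Joplin->Supermarket1: 65 × £10 = £650
  Joplin->Supermarket2: 26 × £2 = £52
Total = 432 + 110 + 448 + 952 + 650 + 52 = £2644.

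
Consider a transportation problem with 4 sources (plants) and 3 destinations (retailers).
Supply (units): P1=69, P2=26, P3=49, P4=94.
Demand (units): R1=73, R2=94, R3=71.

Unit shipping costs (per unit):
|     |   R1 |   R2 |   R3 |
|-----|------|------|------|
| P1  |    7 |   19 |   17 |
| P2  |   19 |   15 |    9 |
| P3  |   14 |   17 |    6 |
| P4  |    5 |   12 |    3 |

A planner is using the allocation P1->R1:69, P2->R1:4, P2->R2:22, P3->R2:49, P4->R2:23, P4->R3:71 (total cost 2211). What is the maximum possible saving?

142

Current plan cost = 69·7 + 4·19 + 22·15 + 49·17 + 23·12 + 71·3 = 2211.
Optimal plan:
  P1->R1: 69 × 7 = 483
  P2->R2: 26 × 15 = 390
  P3->R3: 49 × 6 = 294
  P4->R1: 4 × 5 = 20
  P4->R2: 68 × 12 = 816
  P4->R3: 22 × 3 = 66
Optimal cost = 2069.
Saving = 2211 − 2069 = 142.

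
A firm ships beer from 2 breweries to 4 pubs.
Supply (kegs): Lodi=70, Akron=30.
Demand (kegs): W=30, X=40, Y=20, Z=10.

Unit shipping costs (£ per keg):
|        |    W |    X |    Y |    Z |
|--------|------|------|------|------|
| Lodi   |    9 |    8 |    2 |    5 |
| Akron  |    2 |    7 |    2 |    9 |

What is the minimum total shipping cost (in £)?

A cheapest plan:
  Lodi→X: 40 × £8 = £320
  Lodi→Y: 20 × £2 = £40
  Lodi→Z: 10 × £5 = £50
  Akron→W: 30 × £2 = £60
Total = 320 + 40 + 50 + 60 = £470.
(Supply check: Lodi ships 70; Akron ships 30.)

470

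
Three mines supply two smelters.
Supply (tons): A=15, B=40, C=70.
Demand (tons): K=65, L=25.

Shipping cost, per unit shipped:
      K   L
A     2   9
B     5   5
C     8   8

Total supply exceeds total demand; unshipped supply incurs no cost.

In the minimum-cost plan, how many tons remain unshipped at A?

0

Minimum-cost shipments:
  A->K: 15 tons
  B->K: 15 tons
  B->L: 25 tons
  C->K: 35 tons
Total cost = 510.
A ships 15 of its 15, leaving 0.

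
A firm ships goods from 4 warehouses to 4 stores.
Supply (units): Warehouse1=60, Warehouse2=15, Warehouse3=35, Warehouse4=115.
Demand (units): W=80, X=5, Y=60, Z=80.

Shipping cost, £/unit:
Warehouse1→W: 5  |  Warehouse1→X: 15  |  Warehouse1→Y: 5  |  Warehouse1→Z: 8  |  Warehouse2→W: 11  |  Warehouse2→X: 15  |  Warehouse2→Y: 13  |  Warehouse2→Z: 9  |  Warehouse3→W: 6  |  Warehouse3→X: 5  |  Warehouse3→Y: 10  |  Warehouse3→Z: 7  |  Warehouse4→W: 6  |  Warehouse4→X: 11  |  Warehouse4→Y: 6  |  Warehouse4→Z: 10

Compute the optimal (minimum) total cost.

One minimum-cost allocation:
  Warehouse1→W: 25 × £5 = £125
  Warehouse1→Z: 35 × £8 = £280
  Warehouse2→Z: 15 × £9 = £135
  Warehouse3→X: 5 × £5 = £25
  Warehouse3→Z: 30 × £7 = £210
  Warehouse4→W: 55 × £6 = £330
  Warehouse4→Y: 60 × £6 = £360
Total = 125 + 280 + 135 + 25 + 210 + 330 + 360 = £1465.

1465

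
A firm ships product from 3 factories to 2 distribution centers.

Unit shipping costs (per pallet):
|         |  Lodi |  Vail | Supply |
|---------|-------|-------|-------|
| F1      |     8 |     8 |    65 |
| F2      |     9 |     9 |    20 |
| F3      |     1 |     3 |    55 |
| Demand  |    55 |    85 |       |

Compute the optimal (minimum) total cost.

755

A cheapest plan:
  F1–Vail: 65 pallets
  F2–Vail: 20 pallets
  F3–Lodi: 55 pallets
Total cost = 755.
(Supply check: F1 ships 65; F2 ships 20; F3 ships 55.)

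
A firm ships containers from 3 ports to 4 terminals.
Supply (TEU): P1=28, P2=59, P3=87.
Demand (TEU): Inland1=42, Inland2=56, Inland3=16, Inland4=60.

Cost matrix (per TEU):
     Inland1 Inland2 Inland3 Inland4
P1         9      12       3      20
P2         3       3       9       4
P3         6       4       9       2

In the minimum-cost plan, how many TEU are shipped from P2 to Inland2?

The minimum-cost plan:
  P1–Inland1: 12 × 9 = 108
  P1–Inland3: 16 × 3 = 48
  P2–Inland1: 30 × 3 = 90
  P2–Inland2: 29 × 3 = 87
  P3–Inland2: 27 × 4 = 108
  P3–Inland4: 60 × 2 = 120
Total cost = 561.
So P2→Inland2 carries 29 TEU.

29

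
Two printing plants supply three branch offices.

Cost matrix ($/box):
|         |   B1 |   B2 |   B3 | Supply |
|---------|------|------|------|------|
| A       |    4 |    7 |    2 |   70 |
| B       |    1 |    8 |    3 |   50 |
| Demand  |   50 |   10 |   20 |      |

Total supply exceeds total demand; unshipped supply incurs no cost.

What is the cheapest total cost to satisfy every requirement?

An optimal shipping plan:
  A–B2: 10 × $7 = $70
  A–B3: 20 × $2 = $40
  B–B1: 50 × $1 = $50
Total = 70 + 40 + 50 = $160.

160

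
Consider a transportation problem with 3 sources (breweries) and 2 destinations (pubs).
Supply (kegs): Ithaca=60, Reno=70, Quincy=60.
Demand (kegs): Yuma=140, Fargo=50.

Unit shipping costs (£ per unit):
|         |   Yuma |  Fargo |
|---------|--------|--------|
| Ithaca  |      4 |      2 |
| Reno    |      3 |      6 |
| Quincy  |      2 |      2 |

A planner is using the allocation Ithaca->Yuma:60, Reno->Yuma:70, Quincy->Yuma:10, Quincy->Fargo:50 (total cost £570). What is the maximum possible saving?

100

Current plan cost = 60·4 + 70·3 + 10·2 + 50·2 = £570.
Optimal plan:
  Ithaca–Yuma: 10 × £4 = £40
  Ithaca–Fargo: 50 × £2 = £100
  Reno–Yuma: 70 × £3 = £210
  Quincy–Yuma: 60 × £2 = £120
Optimal cost = £470.
Saving = 570 − 470 = £100.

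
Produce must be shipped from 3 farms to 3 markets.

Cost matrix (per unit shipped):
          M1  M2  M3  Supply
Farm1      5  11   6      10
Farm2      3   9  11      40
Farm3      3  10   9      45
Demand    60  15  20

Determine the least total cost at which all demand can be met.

Optimal allocation:
  Farm1–M3: 10 crates
  Farm2–M1: 25 crates
  Farm2–M2: 15 crates
  Farm3–M1: 35 crates
  Farm3–M3: 10 crates
Total cost = 465.

465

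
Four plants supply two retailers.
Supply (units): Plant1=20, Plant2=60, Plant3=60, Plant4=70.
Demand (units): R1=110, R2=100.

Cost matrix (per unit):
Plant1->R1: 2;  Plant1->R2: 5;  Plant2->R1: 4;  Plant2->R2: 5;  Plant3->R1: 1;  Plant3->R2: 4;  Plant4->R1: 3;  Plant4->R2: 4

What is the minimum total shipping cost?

One minimum-cost allocation:
  Plant1→R1: 20 × 2 = 40
  Plant2→R1: 30 × 4 = 120
  Plant2→R2: 30 × 5 = 150
  Plant3→R1: 60 × 1 = 60
  Plant4→R2: 70 × 4 = 280
Total = 40 + 120 + 150 + 60 + 280 = 650.

650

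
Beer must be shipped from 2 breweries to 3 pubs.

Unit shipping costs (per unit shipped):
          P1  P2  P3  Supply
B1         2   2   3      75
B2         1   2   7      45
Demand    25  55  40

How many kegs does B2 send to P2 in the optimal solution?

20

Solving gives:
  B1->P2: 35 × 2 = 70
  B1->P3: 40 × 3 = 120
  B2->P1: 25 × 1 = 25
  B2->P2: 20 × 2 = 40
Total cost = 255.
So B2→P2 carries 20 kegs.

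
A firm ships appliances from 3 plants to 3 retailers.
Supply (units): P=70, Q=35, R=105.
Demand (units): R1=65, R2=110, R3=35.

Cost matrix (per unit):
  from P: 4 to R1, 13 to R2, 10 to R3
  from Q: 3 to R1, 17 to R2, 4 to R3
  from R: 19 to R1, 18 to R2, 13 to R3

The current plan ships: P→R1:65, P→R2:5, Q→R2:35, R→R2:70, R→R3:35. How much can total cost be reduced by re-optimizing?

280

Current plan cost = 65·4 + 5·13 + 35·17 + 70·18 + 35·13 = 2635.
Optimal plan:
  P->R1: 65 × 4 = 260
  P->R2: 5 × 13 = 65
  Q->R3: 35 × 4 = 140
  R->R2: 105 × 18 = 1890
Optimal cost = 2355.
Saving = 2635 − 2355 = 280.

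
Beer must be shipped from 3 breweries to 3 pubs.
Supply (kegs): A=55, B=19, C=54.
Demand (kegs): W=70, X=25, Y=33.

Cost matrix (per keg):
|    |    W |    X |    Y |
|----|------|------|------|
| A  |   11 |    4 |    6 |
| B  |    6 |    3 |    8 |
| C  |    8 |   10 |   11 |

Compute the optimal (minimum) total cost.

Optimal allocation:
  A→X: 22 × 4 = 88
  A→Y: 33 × 6 = 198
  B→W: 16 × 6 = 96
  B→X: 3 × 3 = 9
  C→W: 54 × 8 = 432
Total = 88 + 198 + 96 + 9 + 432 = 823.

823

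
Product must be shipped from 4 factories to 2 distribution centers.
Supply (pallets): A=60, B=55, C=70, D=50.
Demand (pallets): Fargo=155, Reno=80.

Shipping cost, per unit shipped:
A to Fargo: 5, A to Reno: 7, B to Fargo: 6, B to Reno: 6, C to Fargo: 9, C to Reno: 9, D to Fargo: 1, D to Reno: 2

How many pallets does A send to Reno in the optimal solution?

Optimal shipments:
  A→Fargo: 60 × 5 = 300
  B→Fargo: 45 × 6 = 270
  B→Reno: 10 × 6 = 60
  C→Reno: 70 × 9 = 630
  D→Fargo: 50 × 1 = 50
Total cost = 1310.
The route A→Reno is not used.

0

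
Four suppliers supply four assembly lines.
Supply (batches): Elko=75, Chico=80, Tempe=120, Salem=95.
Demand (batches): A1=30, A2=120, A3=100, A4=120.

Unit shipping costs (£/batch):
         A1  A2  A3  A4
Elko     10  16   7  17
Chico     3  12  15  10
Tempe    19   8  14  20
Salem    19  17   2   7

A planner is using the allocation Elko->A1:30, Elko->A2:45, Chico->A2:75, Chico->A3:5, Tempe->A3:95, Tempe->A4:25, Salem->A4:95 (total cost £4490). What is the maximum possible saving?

Current plan cost = 30·10 + 45·16 + 75·12 + 5·15 + 95·14 + 25·20 + 95·7 = £4490.
Optimal plan:
  Elko->A3: 75 × £7 = £525
  Chico->A1: 30 × £3 = £90
  Chico->A4: 50 × £10 = £500
  Tempe->A2: 120 × £8 = £960
  Salem->A3: 25 × £2 = £50
  Salem->A4: 70 × £7 = £490
Optimal cost = £2615.
Saving = 4490 − 2615 = £1875.

1875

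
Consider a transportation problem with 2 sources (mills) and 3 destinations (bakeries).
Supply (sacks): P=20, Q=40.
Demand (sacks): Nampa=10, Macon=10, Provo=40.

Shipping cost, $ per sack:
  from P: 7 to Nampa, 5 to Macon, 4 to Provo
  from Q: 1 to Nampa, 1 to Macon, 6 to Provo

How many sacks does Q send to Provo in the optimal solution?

The minimum-cost plan:
  P->Provo: 20 sacks
  Q->Nampa: 10 sacks
  Q->Macon: 10 sacks
  Q->Provo: 20 sacks
Total cost = $220.
So Q→Provo carries 20 sacks.

20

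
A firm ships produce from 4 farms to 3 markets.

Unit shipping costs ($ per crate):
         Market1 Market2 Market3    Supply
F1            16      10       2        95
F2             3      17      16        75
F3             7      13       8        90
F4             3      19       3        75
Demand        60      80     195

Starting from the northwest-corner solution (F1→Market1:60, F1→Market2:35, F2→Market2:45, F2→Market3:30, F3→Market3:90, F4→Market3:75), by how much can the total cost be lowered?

1605

Current plan cost = 60·16 + 35·10 + 45·17 + 30·16 + 90·8 + 75·3 = $3500.
Optimal plan:
  F1->Market3: 95 crates
  F2->Market1: 60 crates
  F2->Market2: 15 crates
  F3->Market2: 65 crates
  F3->Market3: 25 crates
  F4->Market3: 75 crates
Optimal cost = $1895.
Saving = 3500 − 1895 = $1605.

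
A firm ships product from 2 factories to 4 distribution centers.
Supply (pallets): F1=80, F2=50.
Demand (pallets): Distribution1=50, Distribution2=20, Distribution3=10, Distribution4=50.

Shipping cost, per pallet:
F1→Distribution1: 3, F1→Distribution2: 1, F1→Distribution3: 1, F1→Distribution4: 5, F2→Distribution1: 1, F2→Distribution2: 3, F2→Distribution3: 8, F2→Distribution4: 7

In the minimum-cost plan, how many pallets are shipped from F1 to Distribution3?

10

Solving gives:
  F1→Distribution2: 20 × 1 = 20
  F1→Distribution3: 10 × 1 = 10
  F1→Distribution4: 50 × 5 = 250
  F2→Distribution1: 50 × 1 = 50
Total cost = 330.
So F1→Distribution3 carries 10 pallets.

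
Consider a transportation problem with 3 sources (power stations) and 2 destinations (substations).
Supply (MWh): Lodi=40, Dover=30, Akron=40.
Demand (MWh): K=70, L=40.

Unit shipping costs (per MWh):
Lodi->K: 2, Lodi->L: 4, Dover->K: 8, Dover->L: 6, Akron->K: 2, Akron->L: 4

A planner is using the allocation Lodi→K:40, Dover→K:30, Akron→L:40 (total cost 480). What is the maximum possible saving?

120

Current plan cost = 40·2 + 30·8 + 40·4 = 480.
Optimal plan:
  Lodi->K: 40 MWh
  Dover->L: 30 MWh
  Akron->K: 30 MWh
  Akron->L: 10 MWh
Optimal cost = 360.
Saving = 480 − 360 = 120.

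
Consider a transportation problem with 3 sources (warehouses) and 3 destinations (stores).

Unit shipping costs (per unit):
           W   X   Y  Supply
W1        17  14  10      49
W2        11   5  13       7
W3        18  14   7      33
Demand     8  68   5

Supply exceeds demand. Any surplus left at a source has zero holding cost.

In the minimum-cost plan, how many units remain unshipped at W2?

An optimal plan:
  W1 to W: 8 × 17 = 136
  W1 to X: 41 × 14 = 574
  W2 to X: 7 × 5 = 35
  W3 to X: 20 × 14 = 280
  W3 to Y: 5 × 7 = 35
Total cost = 1060.
W2 ships 7 of its 7, leaving 0.

0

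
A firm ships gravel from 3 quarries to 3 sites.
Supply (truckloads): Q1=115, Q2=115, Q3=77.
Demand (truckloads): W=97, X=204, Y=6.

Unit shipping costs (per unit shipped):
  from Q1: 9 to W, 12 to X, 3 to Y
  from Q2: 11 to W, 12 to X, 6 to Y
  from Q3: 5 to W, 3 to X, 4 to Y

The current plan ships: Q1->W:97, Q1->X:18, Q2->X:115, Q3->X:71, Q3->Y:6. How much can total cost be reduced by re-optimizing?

Current plan cost = 97·9 + 18·12 + 115·12 + 71·3 + 6·4 = 2706.
Optimal plan:
  Q1 to W: 97 × 9 = 873
  Q1 to X: 12 × 12 = 144
  Q1 to Y: 6 × 3 = 18
  Q2 to X: 115 × 12 = 1380
  Q3 to X: 77 × 3 = 231
Optimal cost = 2646.
Saving = 2706 − 2646 = 60.

60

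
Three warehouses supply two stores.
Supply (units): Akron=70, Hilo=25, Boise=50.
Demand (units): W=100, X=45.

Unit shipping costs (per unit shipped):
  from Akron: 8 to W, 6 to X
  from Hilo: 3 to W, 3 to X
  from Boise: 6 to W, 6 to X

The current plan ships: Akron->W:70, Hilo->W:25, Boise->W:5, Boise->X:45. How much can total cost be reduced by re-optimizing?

Current plan cost = 70·8 + 25·3 + 5·6 + 45·6 = 935.
Optimal plan:
  Akron->W: 25 × 8 = 200
  Akron->X: 45 × 6 = 270
  Hilo->W: 25 × 3 = 75
  Boise->W: 50 × 6 = 300
Optimal cost = 845.
Saving = 935 − 845 = 90.

90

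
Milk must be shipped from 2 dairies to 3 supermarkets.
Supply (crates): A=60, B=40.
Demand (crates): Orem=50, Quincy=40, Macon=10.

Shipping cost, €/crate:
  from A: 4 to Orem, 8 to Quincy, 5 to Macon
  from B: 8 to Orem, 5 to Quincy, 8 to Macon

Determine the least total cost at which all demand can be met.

One minimum-cost allocation:
  A→Orem: 50 × €4 = €200
  A→Macon: 10 × €5 = €50
  B→Quincy: 40 × €5 = €200
Total = 200 + 50 + 200 = €450.

450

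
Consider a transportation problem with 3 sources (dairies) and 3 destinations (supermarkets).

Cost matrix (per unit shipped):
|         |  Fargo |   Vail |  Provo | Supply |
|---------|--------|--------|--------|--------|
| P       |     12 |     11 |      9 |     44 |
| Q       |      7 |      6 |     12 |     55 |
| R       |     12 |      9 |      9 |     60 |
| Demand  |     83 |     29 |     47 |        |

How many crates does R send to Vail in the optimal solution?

The minimum-cost plan:
  P–Provo: 44 × 9 = 396
  Q–Fargo: 55 × 7 = 385
  R–Fargo: 28 × 12 = 336
  R–Vail: 29 × 9 = 261
  R–Provo: 3 × 9 = 27
Total cost = 1405.
So R→Vail carries 29 crates.

29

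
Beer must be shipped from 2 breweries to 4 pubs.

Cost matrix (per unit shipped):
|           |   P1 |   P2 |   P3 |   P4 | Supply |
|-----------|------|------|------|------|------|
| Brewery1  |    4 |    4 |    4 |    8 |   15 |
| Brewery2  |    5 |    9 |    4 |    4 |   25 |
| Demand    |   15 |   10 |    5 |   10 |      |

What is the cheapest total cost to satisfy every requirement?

An optimal shipping plan:
  Brewery1→P1: 5 × 4 = 20
  Brewery1→P2: 10 × 4 = 40
  Brewery2→P1: 10 × 5 = 50
  Brewery2→P3: 5 × 4 = 20
  Brewery2→P4: 10 × 4 = 40
Total = 20 + 40 + 50 + 20 + 40 = 170.
(Supply check: Brewery1 ships 15; Brewery2 ships 25.)

170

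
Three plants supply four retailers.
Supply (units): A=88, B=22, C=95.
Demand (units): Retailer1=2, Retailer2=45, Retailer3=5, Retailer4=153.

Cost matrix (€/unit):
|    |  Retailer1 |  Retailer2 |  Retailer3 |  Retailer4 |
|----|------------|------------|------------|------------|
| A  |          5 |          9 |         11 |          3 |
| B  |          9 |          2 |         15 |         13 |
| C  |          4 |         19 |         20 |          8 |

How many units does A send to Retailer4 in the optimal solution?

60

The minimum-cost plan:
  A->Retailer2: 23 × €9 = €207
  A->Retailer3: 5 × €11 = €55
  A->Retailer4: 60 × €3 = €180
  B->Retailer2: 22 × €2 = €44
  C->Retailer1: 2 × €4 = €8
  C->Retailer4: 93 × €8 = €744
Total cost = €1238.
So A→Retailer4 carries 60 units.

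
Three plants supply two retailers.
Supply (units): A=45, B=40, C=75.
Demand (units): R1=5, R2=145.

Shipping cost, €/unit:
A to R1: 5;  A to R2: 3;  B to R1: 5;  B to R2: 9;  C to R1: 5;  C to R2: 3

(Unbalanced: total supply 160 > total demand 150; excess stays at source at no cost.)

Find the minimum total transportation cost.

610

A cheapest plan:
  A–R2: 45 × €3 = €135
  B–R1: 5 × €5 = €25
  B–R2: 25 × €9 = €225
  C–R2: 75 × €3 = €225
Total = 135 + 25 + 225 + 225 = €610.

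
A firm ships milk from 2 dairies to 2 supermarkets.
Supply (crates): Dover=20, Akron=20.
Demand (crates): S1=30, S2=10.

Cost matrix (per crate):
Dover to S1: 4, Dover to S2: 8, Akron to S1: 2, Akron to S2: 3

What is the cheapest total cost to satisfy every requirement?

130

An optimal shipping plan:
  Dover to S1: 20 × 4 = 80
  Akron to S1: 10 × 2 = 20
  Akron to S2: 10 × 3 = 30
Total = 80 + 20 + 30 = 130.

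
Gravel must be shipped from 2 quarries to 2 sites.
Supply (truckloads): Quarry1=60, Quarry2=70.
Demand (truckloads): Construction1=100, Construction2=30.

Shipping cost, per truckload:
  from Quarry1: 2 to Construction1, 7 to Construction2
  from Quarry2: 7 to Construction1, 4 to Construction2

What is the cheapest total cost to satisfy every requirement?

520

An optimal shipping plan:
  Quarry1 to Construction1: 60 × 2 = 120
  Quarry2 to Construction1: 40 × 7 = 280
  Quarry2 to Construction2: 30 × 4 = 120
Total = 120 + 280 + 120 = 520.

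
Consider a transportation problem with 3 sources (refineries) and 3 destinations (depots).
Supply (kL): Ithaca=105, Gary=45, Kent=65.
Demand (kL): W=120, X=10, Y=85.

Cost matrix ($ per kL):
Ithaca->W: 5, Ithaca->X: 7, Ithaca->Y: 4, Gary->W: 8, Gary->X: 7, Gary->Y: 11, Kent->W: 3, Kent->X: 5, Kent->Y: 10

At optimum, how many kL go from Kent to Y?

0

Optimal shipments:
  Ithaca–W: 20 kL
  Ithaca–Y: 85 kL
  Gary–W: 35 kL
  Gary–X: 10 kL
  Kent–W: 65 kL
Total cost = $985.
The route Kent→Y is not used.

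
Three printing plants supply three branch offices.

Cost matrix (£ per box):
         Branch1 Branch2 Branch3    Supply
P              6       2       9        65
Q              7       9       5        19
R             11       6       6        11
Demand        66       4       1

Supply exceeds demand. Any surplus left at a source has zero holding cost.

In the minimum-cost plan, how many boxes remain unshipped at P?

0

An optimal plan:
  P to Branch1: 61 boxes
  P to Branch2: 4 boxes
  Q to Branch1: 5 boxes
  Q to Branch3: 1 boxes
Total cost = £414.
P ships 65 of its 65, leaving 0.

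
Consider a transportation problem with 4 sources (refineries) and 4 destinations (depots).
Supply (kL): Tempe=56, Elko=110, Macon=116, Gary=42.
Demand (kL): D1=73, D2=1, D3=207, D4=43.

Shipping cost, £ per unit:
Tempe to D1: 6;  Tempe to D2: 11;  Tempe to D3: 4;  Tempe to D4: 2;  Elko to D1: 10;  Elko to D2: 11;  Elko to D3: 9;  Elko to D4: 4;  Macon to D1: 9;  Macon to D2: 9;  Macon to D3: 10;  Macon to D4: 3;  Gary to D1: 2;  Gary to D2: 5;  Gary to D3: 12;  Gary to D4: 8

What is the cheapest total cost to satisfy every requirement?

Optimal allocation:
  Tempe to D3: 56 kL
  Elko to D3: 110 kL
  Macon to D1: 31 kL
  Macon to D2: 1 kL
  Macon to D3: 41 kL
  Macon to D4: 43 kL
  Gary to D1: 42 kL
Total cost = £2125.

2125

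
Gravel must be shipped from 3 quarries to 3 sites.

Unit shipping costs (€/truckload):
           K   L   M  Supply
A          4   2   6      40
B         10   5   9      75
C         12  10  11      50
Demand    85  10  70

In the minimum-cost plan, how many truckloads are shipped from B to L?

Solving gives:
  A to K: 40 × €4 = €160
  B to L: 10 × €5 = €50
  B to M: 65 × €9 = €585
  C to K: 45 × €12 = €540
  C to M: 5 × €11 = €55
Total cost = €1390.
So B→L carries 10 truckloads.

10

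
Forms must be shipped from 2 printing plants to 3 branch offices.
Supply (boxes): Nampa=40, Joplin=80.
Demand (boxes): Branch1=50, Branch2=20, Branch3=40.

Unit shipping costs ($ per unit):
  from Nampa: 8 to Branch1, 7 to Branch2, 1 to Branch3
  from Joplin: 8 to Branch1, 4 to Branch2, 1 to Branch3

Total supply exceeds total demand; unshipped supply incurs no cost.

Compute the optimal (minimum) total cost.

Optimal allocation:
  Nampa to Branch1: 40 × $8 = $320
  Joplin to Branch1: 10 × $8 = $80
  Joplin to Branch2: 20 × $4 = $80
  Joplin to Branch3: 40 × $1 = $40
Total = 320 + 80 + 80 + 40 = $520.

520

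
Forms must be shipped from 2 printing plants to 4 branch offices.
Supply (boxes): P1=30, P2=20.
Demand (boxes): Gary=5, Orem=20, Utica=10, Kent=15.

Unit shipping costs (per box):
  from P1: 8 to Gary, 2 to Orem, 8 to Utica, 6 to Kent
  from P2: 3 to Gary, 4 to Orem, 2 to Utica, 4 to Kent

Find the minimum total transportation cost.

155

Optimal allocation:
  P1→Orem: 20 × 2 = 40
  P1→Kent: 10 × 6 = 60
  P2→Gary: 5 × 3 = 15
  P2→Utica: 10 × 2 = 20
  P2→Kent: 5 × 4 = 20
Total = 40 + 60 + 15 + 20 + 20 = 155.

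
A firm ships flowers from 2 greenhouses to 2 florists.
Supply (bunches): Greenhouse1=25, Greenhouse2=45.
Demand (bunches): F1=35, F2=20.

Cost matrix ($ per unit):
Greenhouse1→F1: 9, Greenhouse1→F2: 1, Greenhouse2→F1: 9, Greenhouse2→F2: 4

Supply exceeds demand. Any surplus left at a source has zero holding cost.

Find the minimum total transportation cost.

335

Optimal allocation:
  Greenhouse1->F1: 5 × $9 = $45
  Greenhouse1->F2: 20 × $1 = $20
  Greenhouse2->F1: 30 × $9 = $270
Total = 45 + 20 + 270 = $335.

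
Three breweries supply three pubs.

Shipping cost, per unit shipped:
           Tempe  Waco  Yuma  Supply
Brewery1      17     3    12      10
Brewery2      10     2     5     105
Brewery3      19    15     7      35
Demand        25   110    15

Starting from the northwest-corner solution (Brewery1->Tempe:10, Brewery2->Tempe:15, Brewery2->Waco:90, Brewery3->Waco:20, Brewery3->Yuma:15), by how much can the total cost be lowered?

140

Current plan cost = 10·17 + 15·10 + 90·2 + 20·15 + 15·7 = 905.
Optimal plan:
  Brewery1–Waco: 10 × 3 = 30
  Brewery2–Tempe: 5 × 10 = 50
  Brewery2–Waco: 100 × 2 = 200
  Brewery3–Tempe: 20 × 19 = 380
  Brewery3–Yuma: 15 × 7 = 105
Optimal cost = 765.
Saving = 905 − 765 = 140.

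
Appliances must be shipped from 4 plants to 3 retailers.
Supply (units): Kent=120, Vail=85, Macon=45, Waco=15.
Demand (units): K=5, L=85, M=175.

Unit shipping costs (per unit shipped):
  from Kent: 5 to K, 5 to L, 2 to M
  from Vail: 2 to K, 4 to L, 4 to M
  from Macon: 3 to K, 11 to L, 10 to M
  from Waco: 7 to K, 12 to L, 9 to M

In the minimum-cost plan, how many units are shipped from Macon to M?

Solving gives:
  Kent→M: 120 × 2 = 240
  Vail→L: 85 × 4 = 340
  Macon→K: 5 × 3 = 15
  Macon→M: 40 × 10 = 400
  Waco→M: 15 × 9 = 135
Total cost = 1130.
So Macon→M carries 40 units.

40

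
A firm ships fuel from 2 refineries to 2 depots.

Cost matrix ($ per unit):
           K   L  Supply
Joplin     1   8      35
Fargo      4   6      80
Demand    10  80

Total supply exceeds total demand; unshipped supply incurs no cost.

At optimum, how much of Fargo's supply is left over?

Minimum-cost shipments:
  Joplin to K: 10 kL
  Fargo to L: 80 kL
Total cost = $490.
Fargo ships 80 of its 80, leaving 0.

0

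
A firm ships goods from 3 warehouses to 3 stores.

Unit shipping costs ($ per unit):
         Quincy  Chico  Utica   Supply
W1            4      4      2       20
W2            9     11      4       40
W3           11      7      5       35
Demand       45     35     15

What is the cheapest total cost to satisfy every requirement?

A cheapest plan:
  W1–Quincy: 20 × $4 = $80
  W2–Quincy: 25 × $9 = $225
  W2–Utica: 15 × $4 = $60
  W3–Chico: 35 × $7 = $245
Total = 80 + 225 + 60 + 245 = $610.
(Supply check: W1 ships 20; W2 ships 40; W3 ships 35.)

610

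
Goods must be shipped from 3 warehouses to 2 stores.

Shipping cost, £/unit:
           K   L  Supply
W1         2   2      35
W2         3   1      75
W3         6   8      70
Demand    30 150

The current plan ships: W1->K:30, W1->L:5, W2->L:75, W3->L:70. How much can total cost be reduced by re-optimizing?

60

Current plan cost = 30·2 + 5·2 + 75·1 + 70·8 = £705.
Optimal plan:
  W1→L: 35 units
  W2→L: 75 units
  W3→K: 30 units
  W3→L: 40 units
Optimal cost = £645.
Saving = 705 − 645 = £60.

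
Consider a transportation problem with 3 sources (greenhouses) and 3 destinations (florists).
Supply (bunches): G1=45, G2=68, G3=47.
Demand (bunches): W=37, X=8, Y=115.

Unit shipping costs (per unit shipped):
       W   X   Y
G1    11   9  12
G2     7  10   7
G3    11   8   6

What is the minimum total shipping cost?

1237

One minimum-cost allocation:
  G1→W: 37 bunches
  G1→X: 8 bunches
  G2→Y: 68 bunches
  G3→Y: 47 bunches
Total cost = 1237.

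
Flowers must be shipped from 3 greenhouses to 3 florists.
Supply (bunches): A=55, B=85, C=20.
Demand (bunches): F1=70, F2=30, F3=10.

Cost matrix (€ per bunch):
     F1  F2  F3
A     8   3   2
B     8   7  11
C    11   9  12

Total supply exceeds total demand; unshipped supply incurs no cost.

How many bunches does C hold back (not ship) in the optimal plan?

20

Minimum-cost shipments:
  A→F2: 30 × €3 = €90
  A→F3: 10 × €2 = €20
  B→F1: 70 × €8 = €560
Total cost = €670.
C ships 0 of its 20, leaving 20.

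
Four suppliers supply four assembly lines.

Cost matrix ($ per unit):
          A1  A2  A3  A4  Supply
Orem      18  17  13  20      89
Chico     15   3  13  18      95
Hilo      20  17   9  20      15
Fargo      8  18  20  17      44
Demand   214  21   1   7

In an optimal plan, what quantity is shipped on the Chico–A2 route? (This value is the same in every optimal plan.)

21

The minimum-cost plan:
  Orem–A1: 89 × $18 = $1602
  Chico–A1: 74 × $15 = $1110
  Chico–A2: 21 × $3 = $63
  Hilo–A1: 7 × $20 = $140
  Hilo–A3: 1 × $9 = $9
  Hilo–A4: 7 × $20 = $140
  Fargo–A1: 44 × $8 = $352
Total cost = $3416.
So Chico→A2 carries 21 batches.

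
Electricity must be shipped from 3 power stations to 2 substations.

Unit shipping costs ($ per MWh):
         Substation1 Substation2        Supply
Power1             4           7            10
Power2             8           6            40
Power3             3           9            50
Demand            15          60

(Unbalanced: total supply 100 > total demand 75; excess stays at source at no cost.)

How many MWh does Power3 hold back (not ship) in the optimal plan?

25

An optimal plan:
  Power1→Substation2: 10 × $7 = $70
  Power2→Substation2: 40 × $6 = $240
  Power3→Substation1: 15 × $3 = $45
  Power3→Substation2: 10 × $9 = $90
Total cost = $445.
Power3 ships 25 of its 50, leaving 25.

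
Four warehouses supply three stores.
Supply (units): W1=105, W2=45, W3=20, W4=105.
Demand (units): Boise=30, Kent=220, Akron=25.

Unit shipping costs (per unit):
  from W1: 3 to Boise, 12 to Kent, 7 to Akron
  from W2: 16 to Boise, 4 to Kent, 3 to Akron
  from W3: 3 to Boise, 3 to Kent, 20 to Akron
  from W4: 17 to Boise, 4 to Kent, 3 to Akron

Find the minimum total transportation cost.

An optimal shipping plan:
  W1 to Boise: 30 units
  W1 to Kent: 50 units
  W1 to Akron: 25 units
  W2 to Kent: 45 units
  W3 to Kent: 20 units
  W4 to Kent: 105 units
Total cost = 1525.

1525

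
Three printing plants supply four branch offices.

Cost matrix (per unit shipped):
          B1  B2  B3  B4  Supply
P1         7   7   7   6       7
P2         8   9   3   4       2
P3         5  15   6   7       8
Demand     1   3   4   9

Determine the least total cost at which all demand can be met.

103

An optimal shipping plan:
  P1 to B2: 3 × 7 = 21
  P1 to B4: 4 × 6 = 24
  P2 to B4: 2 × 4 = 8
  P3 to B1: 1 × 5 = 5
  P3 to B3: 4 × 6 = 24
  P3 to B4: 3 × 7 = 21
Total = 21 + 24 + 8 + 5 + 24 + 21 = 103.
(Supply check: P1 ships 7; P2 ships 2; P3 ships 8.)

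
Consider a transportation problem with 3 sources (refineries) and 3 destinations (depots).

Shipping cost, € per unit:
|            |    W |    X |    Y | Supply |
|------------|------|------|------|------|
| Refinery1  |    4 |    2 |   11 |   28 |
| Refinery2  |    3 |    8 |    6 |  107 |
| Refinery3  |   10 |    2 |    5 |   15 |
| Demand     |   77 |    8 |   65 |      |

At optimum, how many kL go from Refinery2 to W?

The minimum-cost plan:
  Refinery1–W: 20 × €4 = €80
  Refinery1–X: 8 × €2 = €16
  Refinery2–W: 57 × €3 = €171
  Refinery2–Y: 50 × €6 = €300
  Refinery3–Y: 15 × €5 = €75
Total cost = €642.
So Refinery2→W carries 57 kL.

57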